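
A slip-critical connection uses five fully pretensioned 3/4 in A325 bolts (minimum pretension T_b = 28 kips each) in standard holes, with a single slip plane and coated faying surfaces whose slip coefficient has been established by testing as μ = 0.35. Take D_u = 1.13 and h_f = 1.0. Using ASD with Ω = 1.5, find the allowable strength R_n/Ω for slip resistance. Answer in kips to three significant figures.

R_n = μ · D_u · h_f · T_b · n_s · n_b = 0.35 × 1.13 × 1.0 × 28 × 1 × 5 = 55.37 kips.
Allowable strength R_n/Ω = 55.37 / 1.5 = 36.9 kips.

36.9 kips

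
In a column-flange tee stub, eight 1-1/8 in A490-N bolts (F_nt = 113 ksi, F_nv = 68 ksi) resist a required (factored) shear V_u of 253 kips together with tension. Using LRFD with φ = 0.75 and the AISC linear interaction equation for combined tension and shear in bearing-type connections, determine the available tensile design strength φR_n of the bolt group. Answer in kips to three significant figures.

A_b = π·1.125²/4 = 0.994 in²; f_rv = 253 / (8 × 0.994) = 31.82 ksi.
F'_nt = 1.3 F_nt − (F_nt / φF_nv) f_rv = 1.3·113 − (113/(0.75·68))·31.82 = 76.41 ksi, capped at F_nt → F'_nt = 76.41 ksi.
R_n = F'_nt · A_b · n = 76.41 × 0.994 × 8 = 607.6 kips.
Design strength φR_n = 0.75 × 607.6 = 456 kips.

456 kips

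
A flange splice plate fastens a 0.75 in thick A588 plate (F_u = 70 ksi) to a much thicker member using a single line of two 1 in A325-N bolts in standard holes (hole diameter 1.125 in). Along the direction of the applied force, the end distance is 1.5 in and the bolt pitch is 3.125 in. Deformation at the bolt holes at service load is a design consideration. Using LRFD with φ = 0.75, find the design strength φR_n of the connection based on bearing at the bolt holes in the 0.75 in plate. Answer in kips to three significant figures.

Per bolt r_n = 1.2 l_c t F_u ≤ 2.4 d t F_u; upper limit = 2.4 × 1 × 0.75 × 70 = 126 kips.
Edge bolt: l_c = 1.5 − 1.125/2 = 0.9375 in → 1.2 × 0.9375 × 0.75 × 70 = 59.06 → r_n = 59.06 kips.
Interior bolts: l_c = 3.125 − 1.125 = 2 in → 1.2 × 2 × 0.75 × 70 = 126 → r_n = 126 kips.
R_n = 1 × 59.06 + 1 × 126 = 185.1 kips.
Design strength φR_n = 0.75 × 185.1 = 139 kips.

139 kips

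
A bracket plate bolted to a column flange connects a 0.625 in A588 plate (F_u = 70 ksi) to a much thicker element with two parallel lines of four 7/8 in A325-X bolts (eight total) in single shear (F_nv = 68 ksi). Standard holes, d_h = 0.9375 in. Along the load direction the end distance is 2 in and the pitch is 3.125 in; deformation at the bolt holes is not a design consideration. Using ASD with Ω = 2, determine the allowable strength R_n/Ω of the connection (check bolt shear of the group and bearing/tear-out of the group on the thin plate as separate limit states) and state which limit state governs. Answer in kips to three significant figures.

164 kips (bolt shear governs)

Bolt shear: A_b = π·0.875²/4 = 0.6013 in²; R_n = 68 × 0.6013 × 8 × 1 = 327.1 kips → 327.1 / 2 = 164 kips.
Bearing (1.5 l_c t F_u ≤ 3.0 d t F_u): upper limit = 3.0·0.875·0.625·70 = 114.8 kips.
  Edge l_c = 2 − 0.9375/2 = 1.531 → r_n = 100.5 kips; interior l_c = 3.125 − 0.9375 = 2.188 → r_n = 114.8 kips.
  R_n,bearing = 2·100.5 + 6·114.8 = 890 kips → 890 / 2 = 445 kips.
Bolt shear governs: 164 kips.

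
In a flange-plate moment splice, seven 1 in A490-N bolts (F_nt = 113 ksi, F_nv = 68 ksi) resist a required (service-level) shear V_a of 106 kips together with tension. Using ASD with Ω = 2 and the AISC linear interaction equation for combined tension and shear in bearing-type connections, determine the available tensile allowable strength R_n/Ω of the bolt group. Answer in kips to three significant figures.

228 kips

A_b = π·1²/4 = 0.7854 in²; f_rv = 106 / (7 × 0.7854) = 19.28 ksi.
F'_nt = 1.3 F_nt − (Ω F_nt / F_nv) f_rv = 1.3·113 − (2·113/68)·19.28 = 82.82 ksi, capped at F_nt → F'_nt = 82.82 ksi.
R_n = F'_nt · A_b · n = 82.82 × 0.7854 × 7 = 455.3 kips.
Allowable strength R_n/Ω = 455.3 / 2 = 228 kips.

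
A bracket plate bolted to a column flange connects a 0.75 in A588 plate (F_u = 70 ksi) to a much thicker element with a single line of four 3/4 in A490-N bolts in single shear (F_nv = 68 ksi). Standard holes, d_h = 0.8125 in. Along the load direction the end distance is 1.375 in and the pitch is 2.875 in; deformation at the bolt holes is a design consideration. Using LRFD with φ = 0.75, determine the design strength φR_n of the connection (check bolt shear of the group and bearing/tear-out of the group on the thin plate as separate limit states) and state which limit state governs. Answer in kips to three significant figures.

Bolt shear: A_b = π·0.75²/4 = 0.4418 in²; R_n = 68 × 0.4418 × 4 × 1 = 120.2 kips → 0.75 × 120.2 = 90.1 kips.
Bearing (1.2 l_c t F_u ≤ 2.4 d t F_u): upper limit = 2.4·0.75·0.75·70 = 94.5 kips.
  Edge l_c = 1.375 − 0.8125/2 = 0.9688 → r_n = 61.03 kips; interior l_c = 2.875 − 0.8125 = 2.062 → r_n = 94.5 kips.
  R_n,bearing = 1·61.03 + 3·94.5 = 344.5 kips → 0.75 × 344.5 = 258 kips.
Bolt shear governs: 90.1 kips.

90.1 kips (bolt shear governs)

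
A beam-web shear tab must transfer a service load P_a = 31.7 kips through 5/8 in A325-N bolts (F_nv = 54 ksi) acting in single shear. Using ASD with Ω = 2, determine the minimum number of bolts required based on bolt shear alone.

4 bolts

A_b = π·0.625²/4 = 0.3068 in².
Per-bolt allowable strength R_n/Ω = 54 × 0.3068 × 1 / 2 = 8.283 kips.
n ≥ 31.7 / 8.283 = 3.827 → use 4 bolts.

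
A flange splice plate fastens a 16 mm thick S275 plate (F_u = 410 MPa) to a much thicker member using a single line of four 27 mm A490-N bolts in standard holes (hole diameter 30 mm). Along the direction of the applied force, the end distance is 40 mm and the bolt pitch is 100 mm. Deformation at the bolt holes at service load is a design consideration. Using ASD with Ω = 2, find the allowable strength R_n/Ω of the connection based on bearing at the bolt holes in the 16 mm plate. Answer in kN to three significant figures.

736 kN

Per bolt r_n = 1.2 l_c t F_u ≤ 2.4 d t F_u; upper limit = 2.4 × 27 × 16 × 410 / 1000 = 425.1 kN.
Edge bolt: l_c = 40 − 30/2 = 25 mm → 1.2 × 25 × 16 × 410 / 1000 = 196.8 → r_n = 196.8 kN.
Interior bolts: l_c = 100 − 30 = 70 mm → 1.2 × 70 × 16 × 410 / 1000 = 551 → r_n = 425.1 kN.
R_n = 1 × 196.8 + 3 × 425.1 = 1472 kN.
Allowable strength R_n/Ω = 1472 / 2 = 736 kN.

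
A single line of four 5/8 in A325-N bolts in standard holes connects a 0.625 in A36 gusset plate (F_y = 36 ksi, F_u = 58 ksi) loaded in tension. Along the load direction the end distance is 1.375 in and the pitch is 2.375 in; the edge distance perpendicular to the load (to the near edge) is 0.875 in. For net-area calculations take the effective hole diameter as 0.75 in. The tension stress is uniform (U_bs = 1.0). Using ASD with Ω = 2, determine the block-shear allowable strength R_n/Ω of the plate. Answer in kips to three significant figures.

66.4 kips

Shear plane L_v = 1.375 + 3·2.375 = 8.5 in; A_gv = 8.5 × 0.625 = 5.312 in².
A_nv = (8.5 − 3.5·0.75) × 0.625 = 3.672 in².
A_nt = (0.875 − 0.5·0.75) × 0.625 = 0.3125 in².
0.6 F_u A_nv = 127.8 kips; 0.6 F_y A_gv = 114.7 kips → shear yielding governs the shear term.
R_n = 114.7 + 1.0 × 58 × 0.3125 = 132.9 kips.
Allowable strength R_n/Ω = 132.9 / 2 = 66.4 kips.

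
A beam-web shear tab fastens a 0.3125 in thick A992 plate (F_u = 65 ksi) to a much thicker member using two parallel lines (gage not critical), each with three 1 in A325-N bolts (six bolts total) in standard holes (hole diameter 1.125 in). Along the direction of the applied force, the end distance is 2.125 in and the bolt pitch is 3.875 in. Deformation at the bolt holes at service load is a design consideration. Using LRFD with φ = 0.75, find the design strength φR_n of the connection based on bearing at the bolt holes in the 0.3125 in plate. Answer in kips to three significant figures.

203 kips

Per bolt r_n = 1.2 l_c t F_u ≤ 2.4 d t F_u; upper limit = 2.4 × 1 × 0.3125 × 65 = 48.75 kips.
Edge bolt: l_c = 2.125 − 1.125/2 = 1.562 in → 1.2 × 1.562 × 0.3125 × 65 = 38.09 → r_n = 38.09 kips.
Interior bolts: l_c = 3.875 − 1.125 = 2.75 in → 1.2 × 2.75 × 0.3125 × 65 = 67.03 → r_n = 48.75 kips.
R_n = 2 × 38.09 + 4 × 48.75 = 271.2 kips.
Design strength φR_n = 0.75 × 271.2 = 203 kips.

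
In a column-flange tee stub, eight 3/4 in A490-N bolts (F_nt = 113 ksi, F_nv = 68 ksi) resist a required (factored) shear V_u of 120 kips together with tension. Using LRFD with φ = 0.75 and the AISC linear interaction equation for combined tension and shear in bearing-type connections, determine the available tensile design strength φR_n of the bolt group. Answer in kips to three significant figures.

190 kips

A_b = π·0.75²/4 = 0.4418 in²; f_rv = 120 / (8 × 0.4418) = 33.95 ksi.
F'_nt = 1.3 F_nt − (F_nt / φF_nv) f_rv = 1.3·113 − (113/(0.75·68))·33.95 = 71.67 ksi, capped at F_nt → F'_nt = 71.67 ksi.
R_n = F'_nt · A_b · n = 71.67 × 0.4418 × 8 = 253.3 kips.
Design strength φR_n = 0.75 × 253.3 = 190 kips.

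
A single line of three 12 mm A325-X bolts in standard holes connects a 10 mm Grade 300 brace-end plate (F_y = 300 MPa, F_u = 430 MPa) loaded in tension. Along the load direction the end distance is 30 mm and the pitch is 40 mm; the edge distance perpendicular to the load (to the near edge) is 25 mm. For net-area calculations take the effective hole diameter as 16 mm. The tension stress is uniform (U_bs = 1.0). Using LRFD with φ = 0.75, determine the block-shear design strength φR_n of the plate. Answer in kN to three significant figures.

Shear plane L_v = 30 + 2·40 = 110 mm; A_gv = 110 × 10 = 1100 mm².
A_nv = (110 − 2.5·16) × 10 = 700 mm².
A_nt = (25 − 0.5·16) × 10 = 170 mm².
0.6 F_u A_nv = 180.6 kN; 0.6 F_y A_gv = 198 kN → shear rupture governs the shear term.
R_n = 180.6 + 1.0 × 430 × 170 / 1000 = 253.7 kN.
Design strength φR_n = 0.75 × 253.7 = 190 kN.

190 kN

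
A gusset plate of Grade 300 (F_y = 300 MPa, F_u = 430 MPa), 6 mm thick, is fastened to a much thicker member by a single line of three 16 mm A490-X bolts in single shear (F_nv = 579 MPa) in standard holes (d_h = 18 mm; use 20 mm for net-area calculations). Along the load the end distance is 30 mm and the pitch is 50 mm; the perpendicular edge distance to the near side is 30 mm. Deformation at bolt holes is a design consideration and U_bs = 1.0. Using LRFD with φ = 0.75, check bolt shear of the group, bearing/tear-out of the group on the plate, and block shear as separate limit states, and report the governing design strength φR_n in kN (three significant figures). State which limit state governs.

Bolt shear: A_b = π·16²/4 = 201.1 mm²; R_n = 579 × 201.1 × 3 × 1 / 1000 = 349.2 kN → 0.75 × 349.2 = 262 kN.
Bearing: edge l_c = 21, r_n = 65.02 kN; interior l_c = 32, r_n = 99.07 kN; R_n = 65.02 + 2·99.07 = 263.2 kN → 197 kN.
Block shear: A_gv = 780, A_nv = 480, A_nt = 120 mm²; R_n = min(0.6F_uA_nv, 0.6F_yA_gv) + U_bs·F_u·A_nt = 175.4 kN → 132 kN.
Block shear governs: 132 kN.

132 kN (block shear governs)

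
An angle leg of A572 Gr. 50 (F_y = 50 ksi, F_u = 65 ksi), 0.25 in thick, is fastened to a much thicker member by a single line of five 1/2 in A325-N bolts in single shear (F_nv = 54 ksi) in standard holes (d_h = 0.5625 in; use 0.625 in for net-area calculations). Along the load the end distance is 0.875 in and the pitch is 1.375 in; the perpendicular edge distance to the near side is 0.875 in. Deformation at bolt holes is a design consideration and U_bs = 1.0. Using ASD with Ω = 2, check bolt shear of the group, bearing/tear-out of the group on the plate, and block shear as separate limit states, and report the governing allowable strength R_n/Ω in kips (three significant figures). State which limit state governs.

Bolt shear: A_b = π·0.5²/4 = 0.1963 in²; R_n = 54 × 0.1963 × 5 × 1 = 53.01 kips → 53.01 / 2 = 26.5 kips.
Bearing: edge l_c = 0.5938, r_n = 11.58 kips; interior l_c = 0.8125, r_n = 15.84 kips; R_n = 11.58 + 4·15.84 = 74.95 kips → 37.5 kips.
Block shear: A_gv = 1.594, A_nv = 0.8906, A_nt = 0.1406 in²; R_n = min(0.6F_uA_nv, 0.6F_yA_gv) + U_bs·F_u·A_nt = 43.88 kips → 21.9 kips.
Block shear governs: 21.9 kips.

21.9 kips (block shear governs)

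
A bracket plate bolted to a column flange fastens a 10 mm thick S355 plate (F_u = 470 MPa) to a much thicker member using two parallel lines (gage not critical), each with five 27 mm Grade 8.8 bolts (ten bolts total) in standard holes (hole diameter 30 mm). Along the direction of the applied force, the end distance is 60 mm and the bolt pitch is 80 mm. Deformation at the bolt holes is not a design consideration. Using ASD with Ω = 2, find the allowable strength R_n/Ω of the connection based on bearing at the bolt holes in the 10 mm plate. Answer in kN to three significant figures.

1730 kN

Per bolt r_n = 1.5 l_c t F_u ≤ 3.0 d t F_u; upper limit = 3.0 × 27 × 10 × 470 / 1000 = 380.7 kN.
Edge bolt: l_c = 60 − 30/2 = 45 mm → 1.5 × 45 × 10 × 470 / 1000 = 317.2 → r_n = 317.2 kN.
Interior bolts: l_c = 80 − 30 = 50 mm → 1.5 × 50 × 10 × 470 / 1000 = 352.5 → r_n = 352.5 kN.
R_n = 2 × 317.2 + 8 × 352.5 = 3454 kN.
Allowable strength R_n/Ω = 3454 / 2 = 1730 kN.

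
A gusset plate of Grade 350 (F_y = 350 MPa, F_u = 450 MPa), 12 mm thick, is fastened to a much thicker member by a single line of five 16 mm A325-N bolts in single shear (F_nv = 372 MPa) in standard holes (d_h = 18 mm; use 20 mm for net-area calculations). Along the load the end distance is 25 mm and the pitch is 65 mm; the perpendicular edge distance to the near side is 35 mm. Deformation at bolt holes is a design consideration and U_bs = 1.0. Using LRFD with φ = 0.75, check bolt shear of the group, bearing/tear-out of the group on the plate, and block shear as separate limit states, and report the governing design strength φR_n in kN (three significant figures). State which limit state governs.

280 kN (bolt shear governs)

Bolt shear: A_b = π·16²/4 = 201.1 mm²; R_n = 372 × 201.1 × 5 × 1 / 1000 = 374 kN → 0.75 × 374 = 280 kN.
Bearing: edge l_c = 16, r_n = 103.7 kN; interior l_c = 47, r_n = 207.4 kN; R_n = 103.7 + 4·207.4 = 933.1 kN → 700 kN.
Block shear: A_gv = 3420, A_nv = 2340, A_nt = 300 mm²; R_n = min(0.6F_uA_nv, 0.6F_yA_gv) + U_bs·F_u·A_nt = 766.8 kN → 575 kN.
Bolt shear governs: 280 kN.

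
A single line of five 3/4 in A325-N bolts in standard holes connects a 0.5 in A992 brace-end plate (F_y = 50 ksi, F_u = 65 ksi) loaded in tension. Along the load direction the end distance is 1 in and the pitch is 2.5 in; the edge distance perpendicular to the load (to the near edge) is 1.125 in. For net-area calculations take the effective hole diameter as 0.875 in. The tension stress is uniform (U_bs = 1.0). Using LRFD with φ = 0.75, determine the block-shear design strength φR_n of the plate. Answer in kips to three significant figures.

Shear plane L_v = 1 + 4·2.5 = 11 in; A_gv = 11 × 0.5 = 5.5 in².
A_nv = (11 − 4.5·0.875) × 0.5 = 3.531 in².
A_nt = (1.125 − 0.5·0.875) × 0.5 = 0.3438 in².
0.6 F_u A_nv = 137.7 kips; 0.6 F_y A_gv = 165 kips → shear rupture governs the shear term.
R_n = 137.7 + 1.0 × 65 × 0.3438 = 160.1 kips.
Design strength φR_n = 0.75 × 160.1 = 120 kips.

120 kips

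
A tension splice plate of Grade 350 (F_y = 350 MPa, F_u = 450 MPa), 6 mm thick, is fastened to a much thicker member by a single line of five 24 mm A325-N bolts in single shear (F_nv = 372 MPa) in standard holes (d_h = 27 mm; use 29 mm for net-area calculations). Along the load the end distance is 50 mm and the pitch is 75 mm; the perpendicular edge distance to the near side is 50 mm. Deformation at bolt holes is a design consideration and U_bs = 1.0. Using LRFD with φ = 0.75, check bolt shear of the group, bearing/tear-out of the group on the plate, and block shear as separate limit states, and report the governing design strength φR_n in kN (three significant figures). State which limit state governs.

Bolt shear: A_b = π·24²/4 = 452.4 mm²; R_n = 372 × 452.4 × 5 × 1 / 1000 = 841.4 kN → 0.75 × 841.4 = 631 kN.
Bearing: edge l_c = 36.5, r_n = 118.3 kN; interior l_c = 48, r_n = 155.5 kN; R_n = 118.3 + 4·155.5 = 740.3 kN → 555 kN.
Block shear: A_gv = 2100, A_nv = 1317, A_nt = 213 mm²; R_n = min(0.6F_uA_nv, 0.6F_yA_gv) + U_bs·F_u·A_nt = 451.4 kN → 339 kN.
Block shear governs: 339 kN.

339 kN (block shear governs)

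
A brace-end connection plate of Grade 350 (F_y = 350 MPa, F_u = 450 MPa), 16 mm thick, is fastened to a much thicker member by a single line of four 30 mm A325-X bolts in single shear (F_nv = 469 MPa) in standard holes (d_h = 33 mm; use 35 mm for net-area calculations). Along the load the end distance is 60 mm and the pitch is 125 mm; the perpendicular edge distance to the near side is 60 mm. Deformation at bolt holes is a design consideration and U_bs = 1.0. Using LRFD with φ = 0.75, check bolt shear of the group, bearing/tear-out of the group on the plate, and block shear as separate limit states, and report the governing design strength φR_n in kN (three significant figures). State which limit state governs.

995 kN (bolt shear governs)

Bolt shear: A_b = π·30²/4 = 706.9 mm²; R_n = 469 × 706.9 × 4 × 1 / 1000 = 1326 kN → 0.75 × 1326 = 995 kN.
Bearing: edge l_c = 43.5, r_n = 375.8 kN; interior l_c = 92, r_n = 518.4 kN; R_n = 375.8 + 3·518.4 = 1931 kN → 1450 kN.
Block shear: A_gv = 6960, A_nv = 5000, A_nt = 680 mm²; R_n = min(0.6F_uA_nv, 0.6F_yA_gv) + U_bs·F_u·A_nt = 1656 kN → 1240 kN.
Bolt shear governs: 995 kN.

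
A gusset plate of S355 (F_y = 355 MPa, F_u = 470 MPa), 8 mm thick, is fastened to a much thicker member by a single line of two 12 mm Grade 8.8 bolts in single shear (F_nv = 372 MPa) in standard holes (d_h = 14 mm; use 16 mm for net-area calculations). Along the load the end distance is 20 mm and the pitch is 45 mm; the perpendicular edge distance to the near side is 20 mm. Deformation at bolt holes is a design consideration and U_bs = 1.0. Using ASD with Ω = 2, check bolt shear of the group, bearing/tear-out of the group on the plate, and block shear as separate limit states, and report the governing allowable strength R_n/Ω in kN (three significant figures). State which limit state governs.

42.1 kN (bolt shear governs)

Bolt shear: A_b = π·12²/4 = 113.1 mm²; R_n = 372 × 113.1 × 2 × 1 / 1000 = 84.14 kN → 84.14 / 2 = 42.1 kN.
Bearing: edge l_c = 13, r_n = 58.66 kN; interior l_c = 31, r_n = 108.3 kN; R_n = 58.66 + 1·108.3 = 166.9 kN → 83.5 kN.
Block shear: A_gv = 520, A_nv = 328, A_nt = 96 mm²; R_n = min(0.6F_uA_nv, 0.6F_yA_gv) + U_bs·F_u·A_nt = 137.6 kN → 68.8 kN.
Bolt shear governs: 42.1 kN.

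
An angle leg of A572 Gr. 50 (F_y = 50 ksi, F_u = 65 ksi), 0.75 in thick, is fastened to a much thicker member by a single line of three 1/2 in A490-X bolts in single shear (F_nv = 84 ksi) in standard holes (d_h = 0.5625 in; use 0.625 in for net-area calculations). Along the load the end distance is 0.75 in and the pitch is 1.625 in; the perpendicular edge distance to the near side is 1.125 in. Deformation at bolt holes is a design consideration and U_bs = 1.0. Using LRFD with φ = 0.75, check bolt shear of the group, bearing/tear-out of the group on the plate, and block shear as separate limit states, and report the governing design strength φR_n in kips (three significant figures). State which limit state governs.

37.1 kips (bolt shear governs)

Bolt shear: A_b = π·0.5²/4 = 0.1963 in²; R_n = 84 × 0.1963 × 3 × 1 = 49.48 kips → 0.75 × 49.48 = 37.1 kips.
Bearing: edge l_c = 0.4688, r_n = 27.42 kips; interior l_c = 1.062, r_n = 58.5 kips; R_n = 27.42 + 2·58.5 = 144.4 kips → 108 kips.
Block shear: A_gv = 3, A_nv = 1.828, A_nt = 0.6094 in²; R_n = min(0.6F_uA_nv, 0.6F_yA_gv) + U_bs·F_u·A_nt = 110.9 kips → 83.2 kips.
Bolt shear governs: 37.1 kips.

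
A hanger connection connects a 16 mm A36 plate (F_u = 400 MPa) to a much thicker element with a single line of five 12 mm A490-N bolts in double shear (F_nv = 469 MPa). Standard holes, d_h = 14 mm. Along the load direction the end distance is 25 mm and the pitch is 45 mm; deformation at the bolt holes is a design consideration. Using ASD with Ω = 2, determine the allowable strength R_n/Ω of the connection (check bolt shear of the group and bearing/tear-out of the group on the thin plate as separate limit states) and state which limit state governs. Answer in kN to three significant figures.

Bolt shear: A_b = π·12²/4 = 113.1 mm²; R_n = 469 × 113.1 × 5 × 2 / 1000 = 530.4 kN → 530.4 / 2 = 265 kN.
Bearing (1.2 l_c t F_u ≤ 2.4 d t F_u): upper limit = 2.4·12·16·400 / 1000 = 184.3 kN.
  Edge l_c = 25 − 14/2 = 18 → r_n = 138.2 kN; interior l_c = 45 − 14 = 31 → r_n = 184.3 kN.
  R_n,bearing = 1·138.2 + 4·184.3 = 875.5 kN → 875.5 / 2 = 438 kN.
Bolt shear governs: 265 kN.

265 kN (bolt shear governs)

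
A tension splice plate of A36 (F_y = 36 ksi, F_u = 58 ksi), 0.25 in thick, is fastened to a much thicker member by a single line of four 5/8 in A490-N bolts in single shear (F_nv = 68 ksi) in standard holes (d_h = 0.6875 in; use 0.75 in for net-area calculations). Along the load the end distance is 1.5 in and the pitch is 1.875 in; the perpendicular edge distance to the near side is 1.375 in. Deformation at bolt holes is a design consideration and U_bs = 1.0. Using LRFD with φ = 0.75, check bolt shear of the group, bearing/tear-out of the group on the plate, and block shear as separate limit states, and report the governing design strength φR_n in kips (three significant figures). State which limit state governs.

39.7 kips (block shear governs)

Bolt shear: A_b = π·0.625²/4 = 0.3068 in²; R_n = 68 × 0.3068 × 4 × 1 = 83.45 kips → 0.75 × 83.45 = 62.6 kips.
Bearing: edge l_c = 1.156, r_n = 20.12 kips; interior l_c = 1.188, r_n = 20.66 kips; R_n = 20.12 + 3·20.66 = 82.11 kips → 61.6 kips.
Block shear: A_gv = 1.781, A_nv = 1.125, A_nt = 0.25 in²; R_n = min(0.6F_uA_nv, 0.6F_yA_gv) + U_bs·F_u·A_nt = 52.97 kips → 39.7 kips.
Block shear governs: 39.7 kips.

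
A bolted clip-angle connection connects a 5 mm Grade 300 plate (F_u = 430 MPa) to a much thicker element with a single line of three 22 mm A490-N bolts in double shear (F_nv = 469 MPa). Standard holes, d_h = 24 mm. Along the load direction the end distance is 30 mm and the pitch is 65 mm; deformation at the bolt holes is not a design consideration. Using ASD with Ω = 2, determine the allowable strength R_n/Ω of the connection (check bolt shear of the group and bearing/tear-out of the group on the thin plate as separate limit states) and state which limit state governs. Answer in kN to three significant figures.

161 kN (bearing governs)

Bolt shear: A_b = π·22²/4 = 380.1 mm²; R_n = 469 × 380.1 × 3 × 2 / 1000 = 1070 kN → 1070 / 2 = 535 kN.
Bearing (1.5 l_c t F_u ≤ 3.0 d t F_u): upper limit = 3.0·22·5·430 / 1000 = 141.9 kN.
  Edge l_c = 30 − 24/2 = 18 → r_n = 58.05 kN; interior l_c = 65 − 24 = 41 → r_n = 132.2 kN.
  R_n,bearing = 1·58.05 + 2·132.2 = 322.5 kN → 322.5 / 2 = 161 kN.
Bearing governs: 161 kN.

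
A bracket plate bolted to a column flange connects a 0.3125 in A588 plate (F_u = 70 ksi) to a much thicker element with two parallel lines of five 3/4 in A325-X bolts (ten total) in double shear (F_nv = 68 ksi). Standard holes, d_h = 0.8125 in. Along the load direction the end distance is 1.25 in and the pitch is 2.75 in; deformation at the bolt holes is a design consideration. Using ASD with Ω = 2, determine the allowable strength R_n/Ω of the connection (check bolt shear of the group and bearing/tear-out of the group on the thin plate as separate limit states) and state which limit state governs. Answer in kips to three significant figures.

Bolt shear: A_b = π·0.75²/4 = 0.4418 in²; R_n = 68 × 0.4418 × 10 × 2 = 600.8 kips → 600.8 / 2 = 300 kips.
Bearing (1.2 l_c t F_u ≤ 2.4 d t F_u): upper limit = 2.4·0.75·0.3125·70 = 39.38 kips.
  Edge l_c = 1.25 − 0.8125/2 = 0.8438 → r_n = 22.15 kips; interior l_c = 2.75 − 0.8125 = 1.938 → r_n = 39.38 kips.
  R_n,bearing = 2·22.15 + 8·39.38 = 359.3 kips → 359.3 / 2 = 180 kips.
Bearing governs: 180 kips.

180 kips (bearing governs)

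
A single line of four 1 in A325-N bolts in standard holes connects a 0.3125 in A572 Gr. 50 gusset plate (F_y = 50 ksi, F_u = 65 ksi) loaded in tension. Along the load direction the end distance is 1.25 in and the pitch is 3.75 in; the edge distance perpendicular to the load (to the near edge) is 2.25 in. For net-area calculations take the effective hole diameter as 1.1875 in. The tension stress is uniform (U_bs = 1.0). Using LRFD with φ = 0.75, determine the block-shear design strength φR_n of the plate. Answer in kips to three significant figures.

Shear plane L_v = 1.25 + 3·3.75 = 12.5 in; A_gv = 12.5 × 0.3125 = 3.906 in².
A_nv = (12.5 − 3.5·1.1875) × 0.3125 = 2.607 in².
A_nt = (2.25 − 0.5·1.1875) × 0.3125 = 0.5176 in².
0.6 F_u A_nv = 101.7 kips; 0.6 F_y A_gv = 117.2 kips → shear rupture governs the shear term.
R_n = 101.7 + 1.0 × 65 × 0.5176 = 135.3 kips.
Design strength φR_n = 0.75 × 135.3 = 101 kips.

101 kips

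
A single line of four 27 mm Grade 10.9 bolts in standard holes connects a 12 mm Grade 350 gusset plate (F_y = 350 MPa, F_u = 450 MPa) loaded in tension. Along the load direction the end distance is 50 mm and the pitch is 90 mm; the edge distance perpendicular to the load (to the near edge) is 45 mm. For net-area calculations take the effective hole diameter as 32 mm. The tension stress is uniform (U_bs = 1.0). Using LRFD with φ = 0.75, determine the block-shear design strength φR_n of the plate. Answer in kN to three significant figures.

Shear plane L_v = 50 + 3·90 = 320 mm; A_gv = 320 × 12 = 3840 mm².
A_nv = (320 − 3.5·32) × 12 = 2496 mm².
A_nt = (45 − 0.5·32) × 12 = 348 mm².
0.6 F_u A_nv = 673.9 kN; 0.6 F_y A_gv = 806.4 kN → shear rupture governs the shear term.
R_n = 673.9 + 1.0 × 450 × 348 / 1000 = 830.5 kN.
Design strength φR_n = 0.75 × 830.5 = 623 kN.

623 kN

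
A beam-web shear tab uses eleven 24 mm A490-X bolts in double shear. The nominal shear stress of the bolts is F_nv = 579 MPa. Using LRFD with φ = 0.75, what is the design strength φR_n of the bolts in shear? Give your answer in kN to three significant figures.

4320 kN

A_b = π × 24² / 4 = 452.4 mm².
R_n = F_nv · A_b · n · n_s = 579 × 452.4 × 11 × 2 / 1000 = 5763 kN.
Design strength φR_n = 0.75 × 5763 = 4320 kN.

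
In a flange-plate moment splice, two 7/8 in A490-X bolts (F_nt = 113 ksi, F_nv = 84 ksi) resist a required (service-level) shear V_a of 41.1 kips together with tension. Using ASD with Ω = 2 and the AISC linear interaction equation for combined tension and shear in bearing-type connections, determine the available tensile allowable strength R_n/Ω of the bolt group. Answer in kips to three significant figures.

A_b = π·0.875²/4 = 0.6013 in²; f_rv = 41.1 / (2 × 0.6013) = 34.17 ksi.
F'_nt = 1.3 F_nt − (Ω F_nt / F_nv) f_rv = 1.3·113 − (2·113/84)·34.17 = 54.95 ksi, capped at F_nt → F'_nt = 54.95 ksi.
R_n = F'_nt · A_b · n = 54.95 × 0.6013 × 2 = 66.09 kips.
Allowable strength R_n/Ω = 66.09 / 2 = 33 kips.

33 kips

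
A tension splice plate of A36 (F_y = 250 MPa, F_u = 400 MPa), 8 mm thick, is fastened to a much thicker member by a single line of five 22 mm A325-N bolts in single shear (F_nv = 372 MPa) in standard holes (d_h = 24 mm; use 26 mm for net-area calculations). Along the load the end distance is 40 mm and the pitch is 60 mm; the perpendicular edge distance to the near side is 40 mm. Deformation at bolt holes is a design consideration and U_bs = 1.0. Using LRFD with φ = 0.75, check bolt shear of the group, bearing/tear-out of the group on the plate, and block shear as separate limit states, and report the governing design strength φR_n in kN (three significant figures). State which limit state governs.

Bolt shear: A_b = π·22²/4 = 380.1 mm²; R_n = 372 × 380.1 × 5 × 1 / 1000 = 707 kN → 0.75 × 707 = 530 kN.
Bearing: edge l_c = 28, r_n = 107.5 kN; interior l_c = 36, r_n = 138.2 kN; R_n = 107.5 + 4·138.2 = 660.5 kN → 495 kN.
Block shear: A_gv = 2240, A_nv = 1304, A_nt = 216 mm²; R_n = min(0.6F_uA_nv, 0.6F_yA_gv) + U_bs·F_u·A_nt = 399.4 kN → 300 kN.
Block shear governs: 300 kN.

300 kN (block shear governs)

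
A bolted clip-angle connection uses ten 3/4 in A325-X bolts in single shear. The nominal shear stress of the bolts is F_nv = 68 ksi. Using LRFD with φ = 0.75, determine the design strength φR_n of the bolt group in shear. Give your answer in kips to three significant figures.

A_b = π × 0.75² / 4 = 0.4418 in².
R_n = F_nv · A_b · n · n_s = 68 × 0.4418 × 10 × 1 = 300.4 kips.
Design strength φR_n = 0.75 × 300.4 = 225 kips.

225 kips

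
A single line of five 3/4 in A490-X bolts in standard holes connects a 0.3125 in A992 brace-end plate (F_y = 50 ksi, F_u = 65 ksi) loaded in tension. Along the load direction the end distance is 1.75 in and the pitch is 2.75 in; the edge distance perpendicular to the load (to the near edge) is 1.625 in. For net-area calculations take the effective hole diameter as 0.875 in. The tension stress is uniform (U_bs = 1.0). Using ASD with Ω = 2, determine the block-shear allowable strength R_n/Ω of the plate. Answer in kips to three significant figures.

Shear plane L_v = 1.75 + 4·2.75 = 12.75 in; A_gv = 12.75 × 0.3125 = 3.984 in².
A_nv = (12.75 − 4.5·0.875) × 0.3125 = 2.754 in².
A_nt = (1.625 − 0.5·0.875) × 0.3125 = 0.3711 in².
0.6 F_u A_nv = 107.4 kips; 0.6 F_y A_gv = 119.5 kips → shear rupture governs the shear term.
R_n = 107.4 + 1.0 × 65 × 0.3711 = 131.5 kips.
Allowable strength R_n/Ω = 131.5 / 2 = 65.8 kips.

65.8 kips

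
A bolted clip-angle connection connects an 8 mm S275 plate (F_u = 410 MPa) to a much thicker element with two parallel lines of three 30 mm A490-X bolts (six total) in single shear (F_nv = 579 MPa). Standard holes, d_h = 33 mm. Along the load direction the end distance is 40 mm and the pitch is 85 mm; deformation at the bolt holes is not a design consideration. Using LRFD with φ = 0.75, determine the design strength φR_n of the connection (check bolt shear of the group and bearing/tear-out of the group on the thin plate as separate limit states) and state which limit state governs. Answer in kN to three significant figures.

Bolt shear: A_b = π·30²/4 = 706.9 mm²; R_n = 579 × 706.9 × 6 × 1 / 1000 = 2456 kN → 0.75 × 2456 = 1840 kN.
Bearing (1.5 l_c t F_u ≤ 3.0 d t F_u): upper limit = 3.0·30·8·410 / 1000 = 295.2 kN.
  Edge l_c = 40 − 33/2 = 23.5 → r_n = 115.6 kN; interior l_c = 85 − 33 = 52 → r_n = 255.8 kN.
  R_n,bearing = 2·115.6 + 4·255.8 = 1255 kN → 0.75 × 1255 = 941 kN.
Bearing governs: 941 kN.

941 kN (bearing governs)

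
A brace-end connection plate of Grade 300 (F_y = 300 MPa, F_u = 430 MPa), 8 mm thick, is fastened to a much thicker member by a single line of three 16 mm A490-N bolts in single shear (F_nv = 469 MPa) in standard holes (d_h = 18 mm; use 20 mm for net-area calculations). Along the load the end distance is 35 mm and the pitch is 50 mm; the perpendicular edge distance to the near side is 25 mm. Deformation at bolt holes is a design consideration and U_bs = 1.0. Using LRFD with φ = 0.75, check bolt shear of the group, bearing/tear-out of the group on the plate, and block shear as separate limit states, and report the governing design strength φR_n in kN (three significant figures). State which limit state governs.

Bolt shear: A_b = π·16²/4 = 201.1 mm²; R_n = 469 × 201.1 × 3 × 1 / 1000 = 282.9 kN → 0.75 × 282.9 = 212 kN.
Bearing: edge l_c = 26, r_n = 107.3 kN; interior l_c = 32, r_n = 132.1 kN; R_n = 107.3 + 2·132.1 = 371.5 kN → 279 kN.
Block shear: A_gv = 1080, A_nv = 680, A_nt = 120 mm²; R_n = min(0.6F_uA_nv, 0.6F_yA_gv) + U_bs·F_u·A_nt = 227 kN → 170 kN.
Block shear governs: 170 kN.

170 kN (block shear governs)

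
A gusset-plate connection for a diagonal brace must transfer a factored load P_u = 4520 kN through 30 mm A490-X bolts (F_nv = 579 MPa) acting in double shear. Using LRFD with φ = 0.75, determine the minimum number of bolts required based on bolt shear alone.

8 bolts

A_b = π·30²/4 = 706.9 mm².
Per-bolt design strength φR_n = 0.75 × 579 × 706.9 × 2 / 1000 = 613.9 kN.
n ≥ 4520 / 613.9 = 7.363 → use 8 bolts.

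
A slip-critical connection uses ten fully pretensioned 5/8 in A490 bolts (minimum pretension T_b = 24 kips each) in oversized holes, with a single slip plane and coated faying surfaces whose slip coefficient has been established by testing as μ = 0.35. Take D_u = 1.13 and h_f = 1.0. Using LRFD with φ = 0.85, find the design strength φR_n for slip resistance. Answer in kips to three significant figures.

R_n = μ · D_u · h_f · T_b · n_s · n_b = 0.35 × 1.13 × 1.0 × 24 × 1 × 10 = 94.92 kips.
Design strength φR_n = 0.85 × 94.92 = 80.7 kips.

80.7 kips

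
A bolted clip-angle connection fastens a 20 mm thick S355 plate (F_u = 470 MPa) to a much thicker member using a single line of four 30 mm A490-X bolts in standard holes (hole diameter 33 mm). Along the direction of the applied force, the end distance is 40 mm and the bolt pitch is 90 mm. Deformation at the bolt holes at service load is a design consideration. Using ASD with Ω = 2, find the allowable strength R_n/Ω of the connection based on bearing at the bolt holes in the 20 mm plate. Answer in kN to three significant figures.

1100 kN

Per bolt r_n = 1.2 l_c t F_u ≤ 2.4 d t F_u; upper limit = 2.4 × 30 × 20 × 470 / 1000 = 676.8 kN.
Edge bolt: l_c = 40 − 33/2 = 23.5 mm → 1.2 × 23.5 × 20 × 470 / 1000 = 265.1 → r_n = 265.1 kN.
Interior bolts: l_c = 90 − 33 = 57 mm → 1.2 × 57 × 20 × 470 / 1000 = 643 → r_n = 643 kN.
R_n = 1 × 265.1 + 3 × 643 = 2194 kN.
Allowable strength R_n/Ω = 2194 / 2 = 1100 kN.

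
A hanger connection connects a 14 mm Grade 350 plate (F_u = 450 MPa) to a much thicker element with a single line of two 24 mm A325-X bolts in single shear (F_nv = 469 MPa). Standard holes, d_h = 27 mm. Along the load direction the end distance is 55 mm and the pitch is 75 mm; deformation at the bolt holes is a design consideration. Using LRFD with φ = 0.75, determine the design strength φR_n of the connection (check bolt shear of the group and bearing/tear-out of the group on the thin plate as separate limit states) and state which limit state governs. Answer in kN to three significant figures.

318 kN (bolt shear governs)

Bolt shear: A_b = π·24²/4 = 452.4 mm²; R_n = 469 × 452.4 × 2 × 1 / 1000 = 424.3 kN → 0.75 × 424.3 = 318 kN.
Bearing (1.2 l_c t F_u ≤ 2.4 d t F_u): upper limit = 2.4·24·14·450 / 1000 = 362.9 kN.
  Edge l_c = 55 − 27/2 = 41.5 → r_n = 313.7 kN; interior l_c = 75 − 27 = 48 → r_n = 362.9 kN.
  R_n,bearing = 1·313.7 + 1·362.9 = 676.6 kN → 0.75 × 676.6 = 507 kN.
Bolt shear governs: 318 kN.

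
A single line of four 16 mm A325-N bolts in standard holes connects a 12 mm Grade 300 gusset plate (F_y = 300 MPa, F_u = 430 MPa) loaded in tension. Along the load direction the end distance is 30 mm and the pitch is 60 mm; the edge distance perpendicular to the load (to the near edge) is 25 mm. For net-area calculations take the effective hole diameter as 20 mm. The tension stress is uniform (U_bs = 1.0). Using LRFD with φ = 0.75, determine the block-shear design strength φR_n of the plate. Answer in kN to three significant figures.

383 kN

Shear plane L_v = 30 + 3·60 = 210 mm; A_gv = 210 × 12 = 2520 mm².
A_nv = (210 − 3.5·20) × 12 = 1680 mm².
A_nt = (25 − 0.5·20) × 12 = 180 mm².
0.6 F_u A_nv = 433.4 kN; 0.6 F_y A_gv = 453.6 kN → shear rupture governs the shear term.
R_n = 433.4 + 1.0 × 430 × 180 / 1000 = 510.8 kN.
Design strength φR_n = 0.75 × 510.8 = 383 kN.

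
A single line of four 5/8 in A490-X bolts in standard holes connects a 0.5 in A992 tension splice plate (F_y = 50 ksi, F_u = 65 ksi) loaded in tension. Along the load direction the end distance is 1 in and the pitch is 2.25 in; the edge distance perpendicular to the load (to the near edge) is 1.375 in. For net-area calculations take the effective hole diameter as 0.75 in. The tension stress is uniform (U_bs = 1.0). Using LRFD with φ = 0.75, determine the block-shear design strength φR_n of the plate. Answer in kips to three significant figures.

Shear plane L_v = 1 + 3·2.25 = 7.75 in; A_gv = 7.75 × 0.5 = 3.875 in².
A_nv = (7.75 − 3.5·0.75) × 0.5 = 2.562 in².
A_nt = (1.375 − 0.5·0.75) × 0.5 = 0.5 in².
0.6 F_u A_nv = 99.94 kips; 0.6 F_y A_gv = 116.2 kips → shear rupture governs the shear term.
R_n = 99.94 + 1.0 × 65 × 0.5 = 132.4 kips.
Design strength φR_n = 0.75 × 132.4 = 99.3 kips.

99.3 kips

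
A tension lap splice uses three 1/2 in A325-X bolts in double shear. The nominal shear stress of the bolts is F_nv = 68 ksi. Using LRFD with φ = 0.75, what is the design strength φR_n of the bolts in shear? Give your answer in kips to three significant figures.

A_b = π × 0.5² / 4 = 0.1963 in².
R_n = F_nv · A_b · n · n_s = 68 × 0.1963 × 3 × 2 = 80.11 kips.
Design strength φR_n = 0.75 × 80.11 = 60.1 kips.

60.1 kips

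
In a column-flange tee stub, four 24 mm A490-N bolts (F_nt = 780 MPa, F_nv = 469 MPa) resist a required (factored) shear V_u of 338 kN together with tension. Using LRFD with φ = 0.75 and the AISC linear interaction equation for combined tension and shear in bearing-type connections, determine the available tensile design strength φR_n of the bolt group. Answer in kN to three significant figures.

814 kN

A_b = π·24²/4 = 452.4 mm²; f_rv = 338 × 1000 / (4 × 452.4) = 186.8 MPa.
F'_nt = 1.3 F_nt − (F_nt / φF_nv) f_rv = 1.3·780 − (780/(0.75·469))·186.8 = 599.8 MPa, capped at F_nt → F'_nt = 599.8 MPa.
R_n = F'_nt · A_b · n = 599.8 × 452.4 × 4 / 1000 = 1085 kN.
Design strength φR_n = 0.75 × 1085 = 814 kN.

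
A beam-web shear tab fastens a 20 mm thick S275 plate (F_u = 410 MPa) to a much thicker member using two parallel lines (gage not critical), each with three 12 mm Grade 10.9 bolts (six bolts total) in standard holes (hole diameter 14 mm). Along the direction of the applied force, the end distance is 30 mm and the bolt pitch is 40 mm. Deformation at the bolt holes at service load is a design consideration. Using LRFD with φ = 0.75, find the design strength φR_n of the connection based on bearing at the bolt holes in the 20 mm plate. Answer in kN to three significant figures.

1050 kN

Per bolt r_n = 1.2 l_c t F_u ≤ 2.4 d t F_u; upper limit = 2.4 × 12 × 20 × 410 / 1000 = 236.2 kN.
Edge bolt: l_c = 30 − 14/2 = 23 mm → 1.2 × 23 × 20 × 410 / 1000 = 226.3 → r_n = 226.3 kN.
Interior bolts: l_c = 40 − 14 = 26 mm → 1.2 × 26 × 20 × 410 / 1000 = 255.8 → r_n = 236.2 kN.
R_n = 2 × 226.3 + 4 × 236.2 = 1397 kN.
Design strength φR_n = 0.75 × 1397 = 1050 kN.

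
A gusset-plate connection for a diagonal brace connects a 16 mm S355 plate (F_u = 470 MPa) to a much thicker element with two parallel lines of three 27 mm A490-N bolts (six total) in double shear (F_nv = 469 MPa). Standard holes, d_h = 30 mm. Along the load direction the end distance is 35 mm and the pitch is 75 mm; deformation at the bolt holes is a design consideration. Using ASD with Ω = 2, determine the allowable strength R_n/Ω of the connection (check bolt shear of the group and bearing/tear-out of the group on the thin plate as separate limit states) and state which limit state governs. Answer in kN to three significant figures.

Bolt shear: A_b = π·27²/4 = 572.6 mm²; R_n = 469 × 572.6 × 6 × 2 / 1000 = 3222 kN → 3222 / 2 = 1610 kN.
Bearing (1.2 l_c t F_u ≤ 2.4 d t F_u): upper limit = 2.4·27·16·470 / 1000 = 487.3 kN.
  Edge l_c = 35 − 30/2 = 20 → r_n = 180.5 kN; interior l_c = 75 − 30 = 45 → r_n = 406.1 kN.
  R_n,bearing = 2·180.5 + 4·406.1 = 1985 kN → 1985 / 2 = 993 kN.
Bearing governs: 993 kN.

993 kN (bearing governs)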